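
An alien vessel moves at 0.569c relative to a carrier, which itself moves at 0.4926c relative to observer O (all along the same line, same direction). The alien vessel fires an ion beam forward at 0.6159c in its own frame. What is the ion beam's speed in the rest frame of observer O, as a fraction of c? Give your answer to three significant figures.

Apply u = (u'+v)/(1+u'v) twice. Ion beam in the carrier frame: (0.6159+0.569)/(1+0.6159·0.569) = 1.1849/1.3504471 = 0.87741c.
That velocity, transformed to the rest frame of observer O: (0.87741+0.4926)/(1+0.87741·0.4926) = 1.37001/1.432212166 = 0.95657c.

0.957c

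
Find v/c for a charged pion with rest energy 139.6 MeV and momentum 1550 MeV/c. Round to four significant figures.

0.9960

pc/(mc²) = 1550/139.6 = 11.103 = βγ = β/√(1−β²).
So β² = x²/(1 + x²) with x = 11.103: x² = 123.277, β² = 123.277/124.277 = 0.991953, β = 0.9960.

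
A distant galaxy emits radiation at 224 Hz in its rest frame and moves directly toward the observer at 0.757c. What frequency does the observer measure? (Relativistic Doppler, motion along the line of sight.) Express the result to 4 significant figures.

602.3 Hz

Relativistic Doppler (source moving toward): f_obs = f_src · √((1+β)/(1−β)).
With β = 0.757: factor = √(1.757/0.243) = 2.689.
f_obs = 224 × 2.689 = 602.3 Hz.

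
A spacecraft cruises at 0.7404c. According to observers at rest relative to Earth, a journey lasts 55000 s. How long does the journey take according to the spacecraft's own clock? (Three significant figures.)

With β = 0.7404, γ = 1/√(1 − 0.7404²) = 1/√0.45180784 = 1.4877.
The moving clock records proper time: Δτ = Δt/γ = 55000/1.4877 = 37000 s.

37000 s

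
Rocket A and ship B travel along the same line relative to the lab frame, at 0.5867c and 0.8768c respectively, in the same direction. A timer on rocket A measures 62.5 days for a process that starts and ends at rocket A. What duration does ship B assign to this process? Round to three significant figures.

The velocity of rocket A relative to ship B is (0.5867 − 0.8768)c / (1 − 0.5867×0.8768) = −0.59743c; relative speed 0.59743c.
γ for this relative speed: γ = 1/√(1 − 0.356923) = 1.247.
The clock on rocket A records proper time, so ship B measures Δt = γΔτ = 1.247 × 62.5 = 77.9 days.

77.9 days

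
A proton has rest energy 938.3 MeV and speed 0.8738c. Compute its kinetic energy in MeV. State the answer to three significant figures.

γ = 1/√(1 − β²) = 1/√(1 − 0.76352644) = 1/√0.23647356 = 1/0.486285 = 2.0564.
Kinetic energy: K = (γ − 1)mc² = (2.0564 − 1) × 938.3 MeV = 1.0564 × 938.3 = 991 MeV.

991 MeV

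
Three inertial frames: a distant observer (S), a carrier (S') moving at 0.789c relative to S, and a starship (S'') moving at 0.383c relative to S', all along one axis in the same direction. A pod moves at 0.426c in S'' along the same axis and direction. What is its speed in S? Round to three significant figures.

0.959c

Compose velocities in two stages. Stage 1 (into S'): u₁ = (0.426+0.383)/(1+0.426×0.383) = 0.69552.
Stage 2 (into S): u = (0.69552+0.789)/(1+0.69552×0.789) = 0.95852, so the speed is 0.959c.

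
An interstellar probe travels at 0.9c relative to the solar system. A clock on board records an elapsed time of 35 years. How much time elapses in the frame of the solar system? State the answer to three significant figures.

80.3 years

β² = 0.81, so γ = 1/√0.19 = 2.2942.
Time dilation: Δt = γ·Δτ = 2.2942 × 35 = 80.3 years.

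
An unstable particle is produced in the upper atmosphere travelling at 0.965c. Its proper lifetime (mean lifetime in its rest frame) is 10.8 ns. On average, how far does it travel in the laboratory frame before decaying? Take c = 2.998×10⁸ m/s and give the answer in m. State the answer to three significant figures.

Lorentz factor: γ = (1 − 0.931225)^(−1/2) = 3.8132.
Lab-frame lifetime: Δt = γτ = 3.8132 × 10.8 ns = 41.183 ns.
Distance: d = vΔt = 0.965 × 2.998×10⁸ m/s × 4.1183×10^-8 s = 11.9 m.

11.9 m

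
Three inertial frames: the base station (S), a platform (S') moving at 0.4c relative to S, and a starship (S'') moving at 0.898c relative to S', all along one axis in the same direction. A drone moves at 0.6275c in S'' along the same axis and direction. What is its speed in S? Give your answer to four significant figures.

0.9895c

First combine the drone and starship (S''→S'): u₁ = (0.6275 + 0.898)/(1 + 0.6275×0.898) = 1.5255/1.563495 = 0.9757.
Then combine with the platform (S'→S): u = (0.9757 + 0.4)/(1 + 0.9757×0.4) = 1.3757/1.39028 = 0.98951.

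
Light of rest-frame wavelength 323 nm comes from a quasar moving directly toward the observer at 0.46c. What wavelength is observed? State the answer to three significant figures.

Relativistic Doppler for wavelength: λ_obs = λ_src · √((1−β)/(1+β)).
With β = 0.46: factor = √(0.54/1.46) = 0.60816.
λ_obs = 323 × 0.60816 = 196 nm.

196 nm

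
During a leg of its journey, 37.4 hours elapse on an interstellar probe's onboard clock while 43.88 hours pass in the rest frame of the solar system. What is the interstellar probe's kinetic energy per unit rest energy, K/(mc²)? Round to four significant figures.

0.1733

From Δt = γΔτ: γ = 43.88/37.4 = 1.17326.
Since K = (γ−1)mc², K/(mc²) = 1.17326 − 1 = 0.1733.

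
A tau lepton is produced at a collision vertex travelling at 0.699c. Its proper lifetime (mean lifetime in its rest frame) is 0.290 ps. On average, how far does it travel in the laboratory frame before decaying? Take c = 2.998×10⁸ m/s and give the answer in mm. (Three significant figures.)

γ = 1/√(1 − β²) = 1/√(1 − 0.488601) = 1/√0.511399 = 1/0.715122 = 1.3984.
Lab-frame lifetime: Δt = γτ = 1.3984 × 0.290 ps = 0.40554 ps.
Distance: d = vΔt = 0.699 × 2.998×10⁸ m/s × 4.0554×10^-13 s = 8.50×10^-5 m = 0.0850 mm.

0.0850 mm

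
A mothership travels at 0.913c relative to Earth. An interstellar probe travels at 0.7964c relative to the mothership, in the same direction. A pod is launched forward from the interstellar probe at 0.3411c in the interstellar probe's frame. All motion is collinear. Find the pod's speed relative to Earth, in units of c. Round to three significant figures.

0.995c

Apply u = (u'+v)/(1+u'v) twice. Pod in the mothership frame: (0.3411+0.7964)/(1+0.3411·0.7964) = 1.1375/1.27165204 = 0.89451c.
That velocity, transformed to the rest frame of Earth: (0.89451+0.913)/(1+0.89451·0.913) = 1.80751/1.81668763 = 0.99495c.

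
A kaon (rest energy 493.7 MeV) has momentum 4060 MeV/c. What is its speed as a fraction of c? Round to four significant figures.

0.9927c

pc/(mc²) = 4060/493.7 = 8.2236 = βγ = β/√(1−β²).
So β² = x²/(1 + x²) with x = 8.2236: x² = 67.6276, β² = 67.6276/68.6276 = 0.985429, β = 0.9927.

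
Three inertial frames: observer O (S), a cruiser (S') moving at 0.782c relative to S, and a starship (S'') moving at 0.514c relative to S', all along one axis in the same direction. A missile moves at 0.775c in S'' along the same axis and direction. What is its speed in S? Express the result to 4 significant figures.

First combine the missile and starship (S''→S'): u₁ = (0.775 + 0.514)/(1 + 0.775×0.514) = 1.289/1.39835 = 0.9218.
Then combine with the cruiser (S'→S): u = (0.9218 + 0.782)/(1 + 0.9218×0.782) = 1.7038/1.7208476 = 0.99009.

0.9901c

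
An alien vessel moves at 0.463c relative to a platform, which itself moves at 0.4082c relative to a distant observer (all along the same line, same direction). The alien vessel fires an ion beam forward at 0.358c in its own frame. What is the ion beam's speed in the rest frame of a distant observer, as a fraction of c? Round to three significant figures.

0.864c

Compose velocities in two stages. Stage 1 (into S'): u₁ = (0.358+0.463)/(1+0.358×0.463) = 0.70427.
Stage 2 (into S): u = (0.70427+0.4082)/(1+0.70427×0.4082) = 0.86407, so the speed is 0.864c.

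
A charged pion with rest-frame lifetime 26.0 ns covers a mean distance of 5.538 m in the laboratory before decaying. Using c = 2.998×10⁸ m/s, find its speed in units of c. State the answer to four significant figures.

0.5792c

d = βγcτ ⇒ βγ = d/(cτ) = 5.538 m / (7.7948 m) = 0.71047.
β = (βγ)/√(1+(βγ)²) = 0.71047/√1.504768 = 0.5792.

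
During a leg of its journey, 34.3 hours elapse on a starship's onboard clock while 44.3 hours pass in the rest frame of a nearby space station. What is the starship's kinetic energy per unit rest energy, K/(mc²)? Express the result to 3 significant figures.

The time-dilation ratio gives γ = 44.3/34.3 = 1.29155.
K/(mc²) = γ − 1 = 1.29155 − 1 = 0.292.

0.292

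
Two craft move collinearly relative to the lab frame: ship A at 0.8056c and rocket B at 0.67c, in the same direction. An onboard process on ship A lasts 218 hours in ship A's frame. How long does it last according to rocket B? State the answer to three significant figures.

228 hours

Speed of ship A in rocket B's frame: u = (v_A − v_B)/(1 − v_A v_B/c²) = (0.8056 − 0.67)/(1 − 0.8056×0.67) = 0.1356/0.460248 = 0.29462; |u| = 0.29462c.
At |u| = 0.29462c, γ = (1 − 0.0868009)^(−1/2) = 1.0464.
The clock on ship A records proper time, so rocket B measures Δt = γΔτ = 1.0464 × 218 = 228 hours.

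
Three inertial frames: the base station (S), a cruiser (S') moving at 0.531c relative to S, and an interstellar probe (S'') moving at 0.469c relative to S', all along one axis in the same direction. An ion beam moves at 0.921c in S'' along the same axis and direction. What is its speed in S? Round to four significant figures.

Apply u = (u'+v)/(1+u'v) twice. Ion beam in the cruiser frame: (0.921+0.469)/(1+0.921·0.469) = 1.39/1.431949 = 0.9707c.
That velocity, transformed to the rest frame of the base station: (0.9707+0.531)/(1+0.9707·0.531) = 1.5017/1.5154417 = 0.99093c.

0.9909c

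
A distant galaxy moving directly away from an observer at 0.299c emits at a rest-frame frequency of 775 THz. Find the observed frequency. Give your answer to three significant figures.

Relativistic Doppler (source moving away): f_obs = f_src · √((1−β)/(1+β)).
With β = 0.299: factor = √(0.701/1.299) = 0.73461.
f_obs = 775 × 0.73461 = 569 THz.

569 THz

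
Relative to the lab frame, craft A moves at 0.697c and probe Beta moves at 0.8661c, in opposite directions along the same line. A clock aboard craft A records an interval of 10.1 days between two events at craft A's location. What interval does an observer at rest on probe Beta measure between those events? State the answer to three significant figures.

Transform craft A's velocity into probe Beta's frame: (0.697 + 0.8661)/(1 + 0.697·0.8661) = 1.5631/1.6036717, so the relative speed is 0.9747c.
At |u| = 0.9747c, γ = (1 − 0.95004)^(−1/2) = 4.4739.
The clock on craft A records proper time, so probe Beta measures Δt = γΔτ = 4.4739 × 10.1 = 45.2 days.

45.2 days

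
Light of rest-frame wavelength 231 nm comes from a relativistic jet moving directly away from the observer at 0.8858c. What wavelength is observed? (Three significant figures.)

939 nm

Relativistic Doppler for wavelength: λ_obs = λ_src · √((1+β)/(1−β)).
With β = 0.8858: factor = √(1.8858/0.1142) = 4.0636.
λ_obs = 231 × 4.0636 = 939 nm.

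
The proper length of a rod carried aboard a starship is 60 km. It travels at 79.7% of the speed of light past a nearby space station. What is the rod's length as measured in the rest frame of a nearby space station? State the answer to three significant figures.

β² = 0.635209, so γ = 1/√0.364791 = 1.6557.
Along the direction of motion the measured length is L₀/γ = 60/1.6557 = 36.2 km.

36.2 km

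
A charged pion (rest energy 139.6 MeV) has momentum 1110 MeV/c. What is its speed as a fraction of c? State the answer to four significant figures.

pc/(mc²) = 1110/139.6 = 7.9513 = βγ = β/√(1−β²).
So β² = x²/(1 + x²) with x = 7.9513: x² = 63.2232, β² = 63.2232/64.2232 = 0.984429, β = 0.9922.

0.9922c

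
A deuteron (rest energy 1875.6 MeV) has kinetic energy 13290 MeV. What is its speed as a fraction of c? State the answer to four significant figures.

0.9923c

K = (γ−1)mc², so γ = 1 + 13290/1875.6 = 8.0857.
Then v/c = √(1 − γ⁻²) = √(1 − 0.0152955) = √0.9847045 = 0.9923.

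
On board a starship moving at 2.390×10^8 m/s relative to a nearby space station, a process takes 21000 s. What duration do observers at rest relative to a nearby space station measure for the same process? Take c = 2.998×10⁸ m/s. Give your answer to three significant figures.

β = v/c = (2.390×10^8 m/s)/(2.998×10⁸ m/s) = 0.797198.
Lorentz factor: γ = (1 − 0.6355247)^(−1/2) = 1.6564.
Time dilation: Δt = γ·Δτ = 1.6564 × 21000 = 34800 s.

34800 s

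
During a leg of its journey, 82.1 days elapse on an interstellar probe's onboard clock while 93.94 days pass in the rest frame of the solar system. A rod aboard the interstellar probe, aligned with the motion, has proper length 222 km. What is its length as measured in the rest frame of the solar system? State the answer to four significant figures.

194.0 km

From Δt = γΔτ: γ = 93.94/82.1 = 1.14421.
The rod contracts by the same γ: 222 km / 1.14421 = 194.0 km.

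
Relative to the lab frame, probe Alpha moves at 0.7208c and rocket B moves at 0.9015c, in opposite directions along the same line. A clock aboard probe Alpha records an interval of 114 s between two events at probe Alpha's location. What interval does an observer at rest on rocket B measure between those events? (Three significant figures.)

Transform probe Alpha's velocity into rocket B's frame: (0.7208 + 0.9015)/(1 + 0.7208·0.9015) = 1.6223/1.6498012, so the relative speed is 0.98333c.
At |u| = 0.98333c, γ = (1 − 0.966938)^(−1/2) = 5.4997.
Probe Alpha's interval is proper; time dilation gives Δt_B = γΔτ = 5.4997 × 114 s = 627 s.

627 s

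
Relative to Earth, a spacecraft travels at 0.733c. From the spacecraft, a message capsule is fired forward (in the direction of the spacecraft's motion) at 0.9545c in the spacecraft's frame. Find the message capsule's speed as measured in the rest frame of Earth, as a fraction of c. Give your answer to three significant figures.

0.993c

Relativistic velocity addition: u = (u' + v)/(1 + u'v/c²), with u' = 0.9545c and v = 0.733c.
Numerator: 0.9545 + 0.733 = 1.6875. Denominator: 1 + (0.9545)(0.733) = 1.6996485.
u = 1.6875/1.6996485 = 0.99285, so the speed is 0.993c.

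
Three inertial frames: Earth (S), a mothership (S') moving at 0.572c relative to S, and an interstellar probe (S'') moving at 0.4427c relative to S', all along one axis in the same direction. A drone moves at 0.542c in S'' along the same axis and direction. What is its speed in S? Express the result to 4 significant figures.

Compose velocities in two stages. Stage 1 (into S'): u₁ = (0.542+0.4427)/(1+0.542×0.4427) = 0.79415.
Stage 2 (into S): u = (0.79415+0.572)/(1+0.79415×0.572) = 0.93942, so the speed is 0.9394c.

0.9394c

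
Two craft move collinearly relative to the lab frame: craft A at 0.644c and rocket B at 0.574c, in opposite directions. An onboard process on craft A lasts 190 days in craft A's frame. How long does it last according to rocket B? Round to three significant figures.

415 days

The velocity of craft A relative to rocket B is (0.644 + 0.574)c / (1 + 0.644×0.574) = 0.88927c; relative speed 0.88927c.
γ for this relative speed: γ = 1/√(1 − 0.790801) = 2.1864.
The clock on craft A records proper time, so rocket B measures Δt = γΔτ = 2.1864 × 190 = 415 days.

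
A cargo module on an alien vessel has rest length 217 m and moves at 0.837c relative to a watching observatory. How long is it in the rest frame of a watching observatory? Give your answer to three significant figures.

With β = 0.837, γ = 1/√(1 − 0.837²) = 1/√0.299431 = 1.8275.
Along the direction of motion the measured length is L₀/γ = 217/1.8275 = 119 m.

119 m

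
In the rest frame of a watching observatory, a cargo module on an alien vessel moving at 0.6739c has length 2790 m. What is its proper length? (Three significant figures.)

3780 m

With β = 0.6739, γ = 1/√(1 − 0.6739²) = 1/√0.54585879 = 1.3535.
Proper length: L₀ = γ·L = 1.3535 × 2790 = 3780 m.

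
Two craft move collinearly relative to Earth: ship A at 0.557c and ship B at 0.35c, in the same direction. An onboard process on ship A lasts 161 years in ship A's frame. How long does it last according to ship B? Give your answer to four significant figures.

Transform ship A's velocity into ship B's frame: (0.557 − 0.35)/(1 − 0.557·0.35) = 0.207/0.80505, so the relative speed is 0.25713c.
At |u| = 0.25713c, γ = (1 − 0.0661158)^(−1/2) = 1.0348.
The clock on ship A records proper time, so ship B measures Δt = γΔτ = 1.0348 × 161 = 166.6 years.

166.6 years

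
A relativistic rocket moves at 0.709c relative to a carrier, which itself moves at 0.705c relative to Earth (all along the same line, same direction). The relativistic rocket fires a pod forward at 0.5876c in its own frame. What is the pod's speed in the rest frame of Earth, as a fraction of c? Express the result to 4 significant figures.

First combine the pod and relativistic rocket (S''→S'): u₁ = (0.5876 + 0.709)/(1 + 0.5876×0.709) = 1.2966/1.4166084 = 0.91528.
Then combine with the carrier (S'→S): u = (0.91528 + 0.705)/(1 + 0.91528×0.705) = 1.62028/1.6452724 = 0.98481.

0.9848c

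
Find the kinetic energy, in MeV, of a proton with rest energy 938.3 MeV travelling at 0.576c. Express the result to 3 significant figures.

Lorentz factor: γ = (1 − 0.331776)^(−1/2) = 1.22332.
Kinetic energy: K = (γ − 1)mc² = (1.22332 − 1) × 938.3 MeV = 0.22332 × 938.3 = 210 MeV.

210 MeV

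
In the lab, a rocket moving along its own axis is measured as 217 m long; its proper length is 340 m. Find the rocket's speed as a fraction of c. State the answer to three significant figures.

0.770c

Length contraction gives γ = L₀/L = 340/217 = 1.5668.
β = √(1 − 1/γ²) = √0.592645 = 0.770.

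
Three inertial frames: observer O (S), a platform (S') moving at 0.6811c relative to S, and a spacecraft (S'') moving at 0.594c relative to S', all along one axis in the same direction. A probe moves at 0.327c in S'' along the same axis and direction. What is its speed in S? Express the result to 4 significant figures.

0.9522c

Compose velocities in two stages. Stage 1 (into S'): u₁ = (0.327+0.594)/(1+0.327×0.594) = 0.7712.
Stage 2 (into S): u = (0.7712+0.6811)/(1+0.7712×0.6811) = 0.95216, so the speed is 0.9522c.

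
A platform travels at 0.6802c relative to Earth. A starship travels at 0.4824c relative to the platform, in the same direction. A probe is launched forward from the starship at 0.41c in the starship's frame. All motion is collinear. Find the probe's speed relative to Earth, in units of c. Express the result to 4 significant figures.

0.9459c

Apply u = (u'+v)/(1+u'v) twice. Probe in the platform frame: (0.41+0.4824)/(1+0.41·0.4824) = 0.8924/1.197784 = 0.74504c.
That velocity, transformed to the rest frame of Earth: (0.74504+0.6802)/(1+0.74504·0.6802) = 1.42524/1.506776208 = 0.94589c.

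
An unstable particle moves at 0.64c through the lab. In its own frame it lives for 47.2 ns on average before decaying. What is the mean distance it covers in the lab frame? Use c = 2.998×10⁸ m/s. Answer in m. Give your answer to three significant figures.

With β = 0.64, γ = 1/√(1 − 0.64²) = 1/√0.5904 = 1.3014.
Lab-frame lifetime: Δt = γτ = 1.3014 × 47.2 ns = 61.426 ns.
Distance: d = vΔt = 0.64 × 2.998×10⁸ m/s × 6.1426×10^-8 s = 11.8 m.

11.8 m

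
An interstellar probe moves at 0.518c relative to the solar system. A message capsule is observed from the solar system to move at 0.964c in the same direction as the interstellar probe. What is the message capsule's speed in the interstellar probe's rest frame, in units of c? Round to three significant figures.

Transform to the interstellar probe's frame: u' = (u − v)/(1 − uv/c²).
u' = (0.964 − 0.518)/(1 − 0.964×0.518) = 0.446/0.500648 = 0.89085.
Speed in the interstellar probe's frame: 0.891c (in the same direction).

0.891c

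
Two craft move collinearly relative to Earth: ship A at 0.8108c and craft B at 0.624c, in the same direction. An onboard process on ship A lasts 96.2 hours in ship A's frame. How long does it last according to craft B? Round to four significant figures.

The velocity of ship A relative to craft B is (0.8108 − 0.624)c / (1 − 0.8108×0.624) = 0.37809c; relative speed 0.37809c.
At |u| = 0.37809c, γ = (1 − 0.142952)^(−1/2) = 1.0802.
Ship A's interval is proper; time dilation gives Δt_B = γΔτ = 1.0802 × 96.2 hours = 103.9 hours.

103.9 hours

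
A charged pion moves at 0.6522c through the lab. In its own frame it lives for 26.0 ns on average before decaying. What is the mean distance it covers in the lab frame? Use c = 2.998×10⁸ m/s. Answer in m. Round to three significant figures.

6.71 m

With β = 0.6522, γ = 1/√(1 − 0.6522²) = 1/√0.57463516 = 1.3192.
Lab-frame lifetime: Δt = γτ = 1.3192 × 26.0 ns = 34.299 ns.
Distance: d = vΔt = 0.6522 × 2.998×10⁸ m/s × 3.4299×10^-8 s = 6.71 m.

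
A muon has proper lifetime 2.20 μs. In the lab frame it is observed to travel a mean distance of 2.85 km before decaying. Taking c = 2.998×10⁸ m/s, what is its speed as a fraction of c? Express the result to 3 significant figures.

0.974c

d = βγcτ ⇒ βγ = d/(cτ) = 2850 m / (659.56 m) = 4.3211.
β = (βγ)/√(1+(βγ)²) = 4.3211/√19.6719 = 0.974.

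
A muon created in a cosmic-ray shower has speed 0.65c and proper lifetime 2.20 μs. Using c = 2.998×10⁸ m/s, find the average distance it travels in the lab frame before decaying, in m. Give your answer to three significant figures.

564 m

Lorentz factor: γ = (1 − 0.4225)^(−1/2) = 1.3159.
Lab-frame lifetime: Δt = γτ = 1.3159 × 2.20 μs = 2.895 μs.
Distance: d = vΔt = 0.65 × 2.998×10⁸ m/s × 2.8950×10^-6 s = 564 m.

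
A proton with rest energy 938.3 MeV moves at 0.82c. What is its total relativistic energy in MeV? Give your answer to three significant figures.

1640 MeV

With β = 0.82, γ = 1/√(1 − 0.82²) = 1/√0.3276 = 1.7471.
Total energy: E = γmc² = 1.7471 × 938.3 MeV = 1640 MeV.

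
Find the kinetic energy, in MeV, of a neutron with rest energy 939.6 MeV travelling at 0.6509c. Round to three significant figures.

298 MeV

Lorentz factor: γ = (1 − 0.42367081)^(−1/2) = 1.31724.
Kinetic energy: K = (γ − 1)mc² = (1.31724 − 1) × 939.6 MeV = 0.31724 × 939.6 = 298 MeV.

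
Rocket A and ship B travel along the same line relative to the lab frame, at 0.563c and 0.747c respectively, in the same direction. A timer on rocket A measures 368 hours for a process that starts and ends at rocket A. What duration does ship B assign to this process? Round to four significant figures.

388.1 hours

Transform rocket A's velocity into ship B's frame: (0.563 − 0.747)/(1 − 0.563·0.747) = −0.184/0.579439, so the relative speed is 0.31755c.
γ for this relative speed: γ = 1/√(1 − 0.100838) = 1.0546.
The clock on rocket A records proper time, so ship B measures Δt = γΔτ = 1.0546 × 368 = 388.1 hours.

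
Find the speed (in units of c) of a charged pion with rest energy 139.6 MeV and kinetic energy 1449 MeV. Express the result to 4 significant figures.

0.9961c

K = (γ−1)mc², so γ = 1 + 1449/139.6 = 11.38.
Then v/c = √(1 − γ⁻²) = √(1 − 0.00772175) = √0.99227825 = 0.9961.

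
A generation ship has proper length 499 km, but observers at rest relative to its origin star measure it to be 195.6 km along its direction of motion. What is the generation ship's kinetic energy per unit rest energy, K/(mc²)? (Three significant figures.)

1.55

Length contraction gives γ = L₀/L = 499/195.6 = 2.55112.
Since K = (γ−1)mc², K/(mc²) = 2.55112 − 1 = 1.55.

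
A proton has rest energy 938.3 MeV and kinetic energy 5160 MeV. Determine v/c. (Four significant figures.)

0.9881

K = (γ−1)mc², so γ = 1 + 5160/938.3 = 6.4993.
Then v/c = √(1 − γ⁻²) = √(1 − 0.0236737) = √0.9763263 = 0.9881.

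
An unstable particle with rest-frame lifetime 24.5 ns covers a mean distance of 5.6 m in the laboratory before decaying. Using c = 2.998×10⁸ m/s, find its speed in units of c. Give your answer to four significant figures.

0.6063c

Lab distance = (lab lifetime)·v = γτ·βc, so βγ = d/(cτ) = 5.600/(2.998×10⁸ × 2.450×10^-8) = 0.76241.
With βγ = 0.76241: γ² = 1 + (βγ)² = 1.581269, and β = (βγ)/γ = 0.76241/1.25749 = 0.6063.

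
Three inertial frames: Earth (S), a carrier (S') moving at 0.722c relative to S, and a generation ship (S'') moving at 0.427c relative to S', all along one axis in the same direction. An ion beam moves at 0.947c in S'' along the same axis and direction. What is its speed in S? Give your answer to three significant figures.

Apply u = (u'+v)/(1+u'v) twice. Ion beam in the carrier frame: (0.947+0.427)/(1+0.947·0.427) = 1.374/1.404369 = 0.97838c.
That velocity, transformed to the rest frame of Earth: (0.97838+0.722)/(1+0.97838·0.722) = 1.70038/1.70639036 = 0.99648c.

0.996c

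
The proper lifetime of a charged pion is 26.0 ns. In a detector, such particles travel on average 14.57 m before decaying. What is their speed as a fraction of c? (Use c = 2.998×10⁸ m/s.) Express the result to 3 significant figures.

0.882c

Lab distance = (lab lifetime)·v = γτ·βc, so βγ = d/(cτ) = 14.57/(2.998×10⁸ × 2.600×10^-8) = 1.8692.
With βγ = 1.8692: γ² = 1 + (βγ)² = 4.49391, and β = (βγ)/γ = 1.8692/2.11988 = 0.882.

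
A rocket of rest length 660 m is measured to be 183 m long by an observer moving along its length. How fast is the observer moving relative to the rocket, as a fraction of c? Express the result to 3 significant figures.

Length contraction gives γ = L₀/L = 660/183 = 3.6066.
β = √(1 − 1/γ²) = √0.923122 = 0.961.

0.961c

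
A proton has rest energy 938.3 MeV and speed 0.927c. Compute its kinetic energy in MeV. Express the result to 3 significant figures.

1560 MeV

With β = 0.927, γ = 1/√(1 − 0.927²) = 1/√0.140671 = 2.6662.
Kinetic energy: K = (γ − 1)mc² = (2.6662 − 1) × 938.3 MeV = 1.6662 × 938.3 = 1560 MeV.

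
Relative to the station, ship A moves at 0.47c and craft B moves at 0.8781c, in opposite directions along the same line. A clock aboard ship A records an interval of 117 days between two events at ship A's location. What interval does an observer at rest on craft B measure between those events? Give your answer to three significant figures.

Speed of ship A in craft B's frame: u = (v_A + v_B)/(1 + v_A v_B/c²) = (0.47 + 0.8781)/(1 + 0.47×0.8781) = 1.3481/1.412707 = 0.95427; |u| = 0.95427c.
γ for this relative speed: γ = 1/√(1 − 0.910631) = 3.3451.
The clock on ship A records proper time, so craft B measures Δt = γΔτ = 3.3451 × 117 = 391 days.

391 days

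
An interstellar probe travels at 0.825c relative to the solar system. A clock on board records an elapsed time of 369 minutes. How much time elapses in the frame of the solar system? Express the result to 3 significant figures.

653 minutes

γ = 1/√(1 − β²) = 1/√(1 − 0.680625) = 1/√0.319375 = 1/0.565133 = 1.7695.
The onboard clock measures proper time, so the interval in the rest frame of the solar system is dilated: Δt = γ·Δτ = 1.7695 × 369 minutes = 653 minutes.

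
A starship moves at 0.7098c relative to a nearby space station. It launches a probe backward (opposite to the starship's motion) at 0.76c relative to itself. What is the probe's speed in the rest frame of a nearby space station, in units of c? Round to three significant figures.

0.109c

Relativistic velocity addition: u = (u' + v)/(1 + u'v/c²), with u' = −0.76c and v = 0.7098c.
Numerator: −0.76 + 0.7098 = −0.0502. Denominator: 1 + (−0.76)(0.7098) = 0.460552.
u = −0.0502/0.460552 = −0.109, so the speed is 0.109c.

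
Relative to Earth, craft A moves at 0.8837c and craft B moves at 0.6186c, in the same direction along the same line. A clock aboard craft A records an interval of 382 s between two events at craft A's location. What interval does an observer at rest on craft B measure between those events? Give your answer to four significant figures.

Speed of craft A in craft B's frame: u = (v_A − v_B)/(1 − v_A v_B/c²) = (0.8837 − 0.6186)/(1 − 0.8837×0.6186) = 0.2651/0.45334318 = 0.58477; |u| = 0.58477c.
At |u| = 0.58477c, γ = (1 − 0.341956)^(−1/2) = 1.2327.
Craft A's interval is proper; time dilation gives Δt_B = γΔτ = 1.2327 × 382 s = 470.9 s.

470.9 s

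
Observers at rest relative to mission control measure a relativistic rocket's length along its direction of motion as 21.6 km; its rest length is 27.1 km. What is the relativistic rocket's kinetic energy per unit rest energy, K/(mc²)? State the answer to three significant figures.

0.255

Length contraction gives γ = L₀/L = 27.1/21.6 = 1.25463.
K/(mc²) = γ − 1 = 1.25463 − 1 = 0.255.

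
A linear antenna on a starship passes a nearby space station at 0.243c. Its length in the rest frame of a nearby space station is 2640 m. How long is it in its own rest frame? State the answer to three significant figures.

With β = 0.243, γ = 1/√(1 − 0.243²) = 1/√0.940951 = 1.0309.
Proper length: L₀ = γ·L = 1.0309 × 2640 = 2720 m.

2720 m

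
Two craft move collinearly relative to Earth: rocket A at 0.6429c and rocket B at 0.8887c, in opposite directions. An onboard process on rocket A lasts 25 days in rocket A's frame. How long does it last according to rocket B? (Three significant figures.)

Transform rocket A's velocity into rocket B's frame: (0.6429 + 0.8887)/(1 + 0.6429·0.8887) = 1.5316/1.57134523, so the relative speed is 0.97471c.
At |u| = 0.97471c, γ = (1 − 0.95006)^(−1/2) = 4.4748.
Rocket A's interval is proper; time dilation gives Δt_B = γΔτ = 4.4748 × 25 days = 112 days.

112 days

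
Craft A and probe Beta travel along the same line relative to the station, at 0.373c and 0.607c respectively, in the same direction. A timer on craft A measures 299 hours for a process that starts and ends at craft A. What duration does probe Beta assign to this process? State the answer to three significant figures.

314 hours

Speed of craft A in probe Beta's frame: u = (v_A − v_B)/(1 − v_A v_B/c²) = (0.373 − 0.607)/(1 − 0.373×0.607) = −0.234/0.773589 = −0.30249; |u| = 0.30249c.
At |u| = 0.30249c, γ = (1 − 0.0915002)^(−1/2) = 1.0491.
The clock on craft A records proper time, so probe Beta measures Δt = γΔτ = 1.0491 × 299 = 314 hours.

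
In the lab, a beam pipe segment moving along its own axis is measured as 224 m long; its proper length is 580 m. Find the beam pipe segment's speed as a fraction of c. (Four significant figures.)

Length contraction gives γ = L₀/L = 580/224 = 2.5893.
β = √(1 − 1/γ²) = √0.850846 = 0.9224.

0.9224c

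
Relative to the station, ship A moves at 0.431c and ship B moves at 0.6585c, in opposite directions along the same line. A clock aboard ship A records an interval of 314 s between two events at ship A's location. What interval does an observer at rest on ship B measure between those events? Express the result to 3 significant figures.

Transform ship A's velocity into ship B's frame: (0.431 + 0.6585)/(1 + 0.431·0.6585) = 1.0895/1.2838135, so the relative speed is 0.84864c.
At |u| = 0.84864c, γ = (1 − 0.72019)^(−1/2) = 1.8905.
Ship A's interval is proper; time dilation gives Δt_B = γΔτ = 1.8905 × 314 s = 594 s.

594 s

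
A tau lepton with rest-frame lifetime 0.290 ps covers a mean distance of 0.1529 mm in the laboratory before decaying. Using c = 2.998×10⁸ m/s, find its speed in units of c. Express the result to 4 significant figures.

Lab distance = (lab lifetime)·v = γτ·βc, so βγ = d/(cτ) = 1.529×10^-4/(2.998×10⁸ × 2.900×10^-13) = 1.7586.
With βγ = 1.7586: γ² = 1 + (βγ)² = 4.09267, and β = (βγ)/γ = 1.7586/2.02303 = 0.8693.

0.8693c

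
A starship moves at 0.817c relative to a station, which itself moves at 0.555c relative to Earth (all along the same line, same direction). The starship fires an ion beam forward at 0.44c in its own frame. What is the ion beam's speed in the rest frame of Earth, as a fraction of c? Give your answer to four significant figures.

0.9778c

Compose velocities in two stages. Stage 1 (into S'): u₁ = (0.44+0.817)/(1+0.44×0.817) = 0.92462.
Stage 2 (into S): u = (0.92462+0.555)/(1+0.92462×0.555) = 0.97783, so the speed is 0.9778c.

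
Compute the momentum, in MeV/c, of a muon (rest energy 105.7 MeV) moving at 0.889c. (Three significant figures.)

With β = 0.889, γ = 1/√(1 − 0.889²) = 1/√0.209679 = 2.1838.
Momentum: p = γβ·mc = 2.1838 × 0.889 × 105.7 MeV/c = 205 MeV/c.

205 MeV/c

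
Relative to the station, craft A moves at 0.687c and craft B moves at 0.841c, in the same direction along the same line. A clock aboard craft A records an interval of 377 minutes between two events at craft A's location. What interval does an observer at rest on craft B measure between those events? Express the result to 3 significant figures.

405 minutes

Transform craft A's velocity into craft B's frame: (0.687 − 0.841)/(1 − 0.687·0.841) = −0.154/0.422233, so the relative speed is 0.36473c.
γ for this relative speed: γ = 1/√(1 − 0.133028) = 1.074.
Craft A's interval is proper; time dilation gives Δt_B = γΔτ = 1.074 × 377 minutes = 405 minutes.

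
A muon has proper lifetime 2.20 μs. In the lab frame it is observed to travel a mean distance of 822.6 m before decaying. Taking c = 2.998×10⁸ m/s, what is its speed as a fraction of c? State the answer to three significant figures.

Let x = d/(cτ) = 822.6 m / (2.998×10⁸ m/s × 2.200×10^-6 s) = 1.2472. Since d = βγcτ, x = βγ = β/√(1−β²).
Solving: β² = x²/(1+x²) = 1.55551/2.55551 = 0.608689, so β = 0.780.

0.780c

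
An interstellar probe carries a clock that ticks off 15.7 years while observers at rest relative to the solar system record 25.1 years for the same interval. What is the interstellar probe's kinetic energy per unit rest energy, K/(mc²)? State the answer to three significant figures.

γ = Δt/Δτ = 25.1/15.7 = 1.59873.
K/(mc²) = γ − 1 = 1.59873 − 1 = 0.599.

0.599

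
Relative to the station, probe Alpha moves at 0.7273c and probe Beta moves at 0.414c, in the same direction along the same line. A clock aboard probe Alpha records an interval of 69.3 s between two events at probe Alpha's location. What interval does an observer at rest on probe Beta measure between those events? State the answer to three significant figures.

77.5 s

The velocity of probe Alpha relative to probe Beta is (0.7273 − 0.414)c / (1 − 0.7273×0.414) = 0.44828c; relative speed 0.44828c.
At |u| = 0.44828c, γ = (1 − 0.200955)^(−1/2) = 1.1187.
Probe Alpha's interval is proper; time dilation gives Δt_B = γΔτ = 1.1187 × 69.3 s = 77.5 s.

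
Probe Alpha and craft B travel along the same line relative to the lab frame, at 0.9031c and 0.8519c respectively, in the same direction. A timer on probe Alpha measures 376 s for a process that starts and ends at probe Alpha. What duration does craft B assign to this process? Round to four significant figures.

385.6 s

Speed of probe Alpha in craft B's frame: u = (v_A − v_B)/(1 − v_A v_B/c²) = (0.9031 − 0.8519)/(1 − 0.9031×0.8519) = 0.0512/0.23064911 = 0.22198; |u| = 0.22198c.
γ for this relative speed: γ = 1/√(1 − 0.0492751) = 1.0256.
The clock on probe Alpha records proper time, so craft B measures Δt = γΔτ = 1.0256 × 376 = 385.6 s.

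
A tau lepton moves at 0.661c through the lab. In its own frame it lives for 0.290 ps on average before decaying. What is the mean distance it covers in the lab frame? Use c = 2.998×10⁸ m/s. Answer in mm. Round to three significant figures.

0.0766 mm

Lorentz factor: γ = (1 − 0.436921)^(−1/2) = 1.3326.
Lab-frame lifetime: Δt = γτ = 1.3326 × 0.290 ps = 0.38645 ps.
Distance: d = vΔt = 0.661 × 2.998×10⁸ m/s × 3.8645×10^-13 s = 7.66×10^-5 m = 0.0766 mm.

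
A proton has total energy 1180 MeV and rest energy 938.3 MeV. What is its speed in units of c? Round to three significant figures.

Total energy E = γmc² gives γ = 1180/938.3 = 1.2576.
Hence β = √(1 − 1/γ²) = √(1 − 0.632288) = √0.367712 = 0.606.

0.606c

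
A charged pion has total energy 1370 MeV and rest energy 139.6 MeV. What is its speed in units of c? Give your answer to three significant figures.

γ = E/(mc²) = 1370/139.6 = 9.8138.
β = √(1 − 1/γ²) = √(1 − 0.0103831) = √0.9896169 = 0.995.

0.995c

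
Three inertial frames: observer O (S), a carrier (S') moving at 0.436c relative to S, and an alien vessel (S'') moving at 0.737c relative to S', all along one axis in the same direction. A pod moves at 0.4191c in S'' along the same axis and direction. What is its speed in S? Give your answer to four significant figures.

First combine the pod and alien vessel (S''→S'): u₁ = (0.4191 + 0.737)/(1 + 0.4191×0.737) = 1.1561/1.3088767 = 0.88328.
Then combine with the carrier (S'→S): u = (0.88328 + 0.436)/(1 + 0.88328×0.436) = 1.31928/1.38511008 = 0.95247.

0.9525c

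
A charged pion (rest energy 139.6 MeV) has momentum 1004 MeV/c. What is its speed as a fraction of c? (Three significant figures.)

0.990c

βγ = pc/(mc²) = 1004/139.6 = 7.192.
Since γ² = 1 + (βγ)² = 52.7249, γ = √52.7249 = 7.26119, and β = (βγ)/γ = 7.192/7.26119 = 0.990.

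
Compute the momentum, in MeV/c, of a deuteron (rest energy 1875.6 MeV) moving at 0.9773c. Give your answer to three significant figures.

8650 MeV/c

With β = 0.9773, γ = 1/√(1 − 0.9773²) = 1/√0.04488471 = 4.7201.
Momentum: p = γβ·mc = 4.7201 × 0.9773 × 1875.6 MeV/c = 8650 MeV/c.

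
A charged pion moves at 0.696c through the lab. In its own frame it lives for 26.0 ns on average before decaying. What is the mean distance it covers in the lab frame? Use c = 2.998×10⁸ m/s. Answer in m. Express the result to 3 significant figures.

7.56 m

β² = 0.484416, so γ = 1/√0.515584 = 1.3927.
Lab-frame lifetime: Δt = γτ = 1.3927 × 26.0 ns = 36.21 ns.
Distance: d = vΔt = 0.696 × 2.998×10⁸ m/s × 3.6210×10^-8 s = 7.56 m.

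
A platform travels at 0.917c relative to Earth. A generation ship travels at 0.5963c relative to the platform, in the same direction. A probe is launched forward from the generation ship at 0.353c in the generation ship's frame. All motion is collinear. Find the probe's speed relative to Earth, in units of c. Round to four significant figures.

0.9896c

Apply u = (u'+v)/(1+u'v) twice. Probe in the platform frame: (0.353+0.5963)/(1+0.353·0.5963) = 0.9493/1.2104939 = 0.78423c.
That velocity, transformed to the rest frame of Earth: (0.78423+0.917)/(1+0.78423·0.917) = 1.70123/1.71913891 = 0.98958c.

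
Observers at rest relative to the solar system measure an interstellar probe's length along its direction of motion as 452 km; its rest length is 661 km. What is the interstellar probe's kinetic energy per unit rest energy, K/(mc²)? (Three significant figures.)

0.462

From L = L₀/γ: γ = 661/452 = 1.46239.
Since K = (γ−1)mc², K/(mc²) = 1.46239 − 1 = 0.462.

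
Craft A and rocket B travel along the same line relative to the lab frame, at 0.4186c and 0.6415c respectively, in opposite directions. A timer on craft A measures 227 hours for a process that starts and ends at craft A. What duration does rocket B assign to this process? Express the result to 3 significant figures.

Speed of craft A in rocket B's frame: u = (v_A + v_B)/(1 + v_A v_B/c²) = (0.4186 + 0.6415)/(1 + 0.4186×0.6415) = 1.0601/1.2685319 = 0.83569; |u| = 0.83569c.
γ for this relative speed: γ = 1/√(1 − 0.698378) = 1.8208.
Craft A's interval is proper; time dilation gives Δt_B = γΔτ = 1.8208 × 227 hours = 413 hours.

413 hours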